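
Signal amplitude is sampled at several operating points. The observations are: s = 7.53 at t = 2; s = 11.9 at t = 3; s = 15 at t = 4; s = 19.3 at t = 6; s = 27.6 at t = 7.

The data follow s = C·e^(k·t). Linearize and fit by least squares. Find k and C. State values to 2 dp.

Taking logs, ln s = k·t + ln C, so regress ln s on t.
Sums: Σt = 22.0000, Σ(t)² = 114.0000, Σln s = 13.4814, Σt·ln s = 63.2849.
Normal system: [[114.0000, 22.0000]; [22.0000, 5]]·[k, ln C]ᵀ = [63.2849, 13.4814]ᵀ.
Slope k = (n·Σt·ln s − Σt·Σln s)/(n·Σ(t)² − (Σt)²) = (5·63.2849 − 22.0000·13.4814)/86.0000 = 0.23063; ln C = (Σln s − k·Σt)/n = 1.68153, so C = exp(1.68153) = 5.37375.

k = 0.23, C = 5.37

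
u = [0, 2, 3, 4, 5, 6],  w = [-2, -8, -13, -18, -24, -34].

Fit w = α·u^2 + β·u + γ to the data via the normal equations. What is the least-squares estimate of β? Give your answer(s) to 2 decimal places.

Normal-equation sums: Σu^2·u^2 = 2274, Σu^2·u = 440, Σu^2 = 90, Σu·u = 90, Σu = 20, Σ1 = 6.
And Σu^2·w = -2261, Σu·w = -451, Σw = -99.
Inverting the 3×3 Gram matrix, [α, β, γ]ᵀ = [-25/42, -113/70, -46/21]ᵀ.

β = -1.61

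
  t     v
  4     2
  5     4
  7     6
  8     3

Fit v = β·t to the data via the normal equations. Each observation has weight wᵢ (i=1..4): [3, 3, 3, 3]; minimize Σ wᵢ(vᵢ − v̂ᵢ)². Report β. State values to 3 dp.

With design matrix M, MᵀWM = [[462]] and MᵀWv = [282]ᵀ.
β = 282/462 = 0.61039.

β = 0.610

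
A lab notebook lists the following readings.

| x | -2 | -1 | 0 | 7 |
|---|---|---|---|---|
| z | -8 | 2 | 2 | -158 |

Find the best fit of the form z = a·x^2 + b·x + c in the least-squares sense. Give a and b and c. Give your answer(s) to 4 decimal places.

a = -3.1157, b = -1.1521, c = 2.7140

With design matrix M, MᵀM = [[2418, 334, 54]; [334, 54, 4]; [54, 4, 4]] and Mᵀz = [-7772, -1092, -162]ᵀ.
Row-reducing yields a = -377/121, b = -697/605, c = 1642/605.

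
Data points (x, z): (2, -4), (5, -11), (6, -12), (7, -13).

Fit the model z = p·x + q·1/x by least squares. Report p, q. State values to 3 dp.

From the data, Σx·x = 114, Σx·1/x = 4, Σ1/x·1/x = 7457/22050.
For Aᵀz: Σx·z = -226, Σ1/x·z = -282/35.
So AᵀA·[p, q]ᵀ = Aᵀz: [[114, 4]; [4, 7457/22050]]·[p, q]ᵀ = [-226, -282/35]ᵀ.
Δ = 114·(7457/22050) − 4² = 82883/3675.
p = ((-226)·(7457/22050) − 4·(-282/35))/(82883/3675) = -487321/248649; q = (114·(-282/35) − 4·(-226))/(82883/3675) = -53340/82883.

p = -1.960, q = -0.644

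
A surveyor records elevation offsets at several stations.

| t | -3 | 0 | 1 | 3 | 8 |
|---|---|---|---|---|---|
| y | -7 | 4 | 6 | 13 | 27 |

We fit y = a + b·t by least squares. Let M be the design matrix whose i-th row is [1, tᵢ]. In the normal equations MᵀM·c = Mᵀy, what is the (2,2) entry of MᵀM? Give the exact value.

Row 2 ↔ basis t, column 2 ↔ basis t, so (MᵀM)_{2,2} = Σᵢ (t)·(t) = (-3)·(-3) + (0)·(0) + (1)·(1) + (3)·(3) + (8)·(8) = 83.

83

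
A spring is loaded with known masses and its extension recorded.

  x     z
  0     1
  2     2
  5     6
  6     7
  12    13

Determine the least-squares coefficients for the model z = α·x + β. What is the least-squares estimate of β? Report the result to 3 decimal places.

Forming AᵀA = [[209, 25]; [25, 5]] and Aᵀz = [232, 29]ᵀ gives AᵀA·[α, β]ᵀ = Aᵀz.
Determinant 209·5 − 25² = 420.
α = (232·5 − 25·29)/420 = 29/28; β = (209·29 − 25·232)/420 = 87/140.

β = 0.621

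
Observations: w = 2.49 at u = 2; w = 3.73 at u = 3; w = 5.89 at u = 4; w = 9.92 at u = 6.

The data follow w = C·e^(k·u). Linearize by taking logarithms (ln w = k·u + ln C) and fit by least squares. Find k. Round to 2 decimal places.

Taking logs, ln w = k·u + ln C, so regress ln w on u.
Over the data: Σu = 15.0000, Σ(u)² = 65.0000, Σln w = 6.2965, Σu·ln w = 26.6341.
Normal system: [[65.0000, 15.0000]; [15.0000, 4]]·[k, ln C]ᵀ = [26.6341, 6.2965]ᵀ.
Δ = 65.0000·4 − (15.0000)² = 35.0000; k = (26.6341·4 − 15.0000·6.2965)/35.0000 = 0.34540, ln C = (65.0000·6.2965 − 15.0000·26.6341)/35.0000 = 0.27887.

k = 0.35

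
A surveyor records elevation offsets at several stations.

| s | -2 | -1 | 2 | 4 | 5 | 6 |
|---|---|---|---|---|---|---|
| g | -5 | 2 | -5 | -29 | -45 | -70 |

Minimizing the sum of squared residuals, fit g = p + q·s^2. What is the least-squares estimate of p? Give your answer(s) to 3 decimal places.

Setting ∂/∂p … = 0 gives: 6·p + 86·q = -152;  86·p + 2210·q = -4147.
Δ = 6·2210 − 86² = 5864.
p = ((-152)·2210 − 86·(-4147))/5864 = 10361/2932; q = (6·(-4147) − 86·(-152))/5864 = -5905/2932.

p = 3.534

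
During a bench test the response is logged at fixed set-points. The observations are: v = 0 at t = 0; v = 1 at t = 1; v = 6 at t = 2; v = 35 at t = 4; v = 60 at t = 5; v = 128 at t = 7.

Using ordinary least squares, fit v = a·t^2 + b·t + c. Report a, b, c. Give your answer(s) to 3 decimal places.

From the data, Σt^2·t^2 = 3299, Σt^2·t = 541, Σt^2 = 95, Σt·t = 95, Σt = 19, Σ1 = 6.
Right-hand side: Σt^2·v = 8357, Σt·v = 1349, Σv = 230.
So AᵀA·[a, b, c]ᵀ = Aᵀv: [[3299, 541, 95]; [541, 95, 19]; [95, 19, 6]]·[a, b, c]ᵀ = [8357, 1349, 230]ᵀ.
Row-reducing yields a = 2071/660, b = -229/60, c = 81/110.

a = 3.138, b = -3.817, c = 0.736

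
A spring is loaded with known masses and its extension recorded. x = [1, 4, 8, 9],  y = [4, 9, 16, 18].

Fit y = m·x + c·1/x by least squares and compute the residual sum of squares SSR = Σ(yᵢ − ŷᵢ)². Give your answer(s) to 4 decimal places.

Sums needed: Σx·x = 162, Σx·1/x = 4, Σ1/x·1/x = 5653/5184.
For Mᵀy: Σx·y = 330, Σ1/x·y = 41/4.
So MᵀM·[m, c]ᵀ = Mᵀy: [[162, 4]; [4, 5653/5184]]·[m, c]ᵀ = [330, 41/4]ᵀ.
Determinant 162·(5653/5184) − 4² = 5141/32.
m = (330·(5653/5184) − 4·(41/4))/(5141/32) = 275491/138807; c = (162·(41/4) − 4·330)/(5141/32) = 10896/5141.
Residuals: -14455/138807, 73751/138807, -19790/138807, -503/5141; SSR = 14947/46269.

SSR = 0.3230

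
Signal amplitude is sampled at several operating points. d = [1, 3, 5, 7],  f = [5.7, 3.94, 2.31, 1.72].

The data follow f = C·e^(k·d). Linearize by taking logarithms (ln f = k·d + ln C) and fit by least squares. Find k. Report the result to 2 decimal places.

Linearized form: ln f = k·d + ln C. From the 4 transformed points,
AᵀA = [[84.0000, 16.0000]; [16.0000, 4]], rhs = [13.8365, 4.4912]ᵀ  (here Σd = 16.0000, Σ(d)² = 84.0000, Σln f = 4.4912, Σd·ln f = 13.8365).
Solving (det = 80.0000): k = -0.20642, ln C = 1.94848.

k = -0.21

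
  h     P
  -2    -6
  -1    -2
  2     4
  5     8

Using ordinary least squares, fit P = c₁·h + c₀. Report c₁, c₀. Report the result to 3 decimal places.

Forming AᵀA = [[34, 4]; [4, 4]] and AᵀP = [62, 4]ᵀ gives AᵀA·[c₁, c₀]ᵀ = AᵀP.
det = 34·4 − 4² = 120.
c₁ = (62·4 − 4·4)/120 = 29/15; c₀ = (34·4 − 4·62)/120 = -14/15.

c₁ = 1.933, c₀ = -0.933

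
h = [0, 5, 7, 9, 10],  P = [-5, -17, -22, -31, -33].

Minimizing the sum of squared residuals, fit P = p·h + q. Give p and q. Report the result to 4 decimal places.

p = -2.8408, q = -3.9873

Sums needed: Σh·h = 255, Σh = 31, Σ1 = 5.
And Σh·P = -848, ΣP = -108.
So AᵀA·[p, q]ᵀ = AᵀP: [[255, 31]; [31, 5]]·[p, q]ᵀ = [-848, -108]ᵀ.
det = 255·5 − 31² = 314.
p = ((-848)·5 − 31·(-108))/314 = -446/157; q = (255·(-108) − 31·(-848))/314 = -626/157.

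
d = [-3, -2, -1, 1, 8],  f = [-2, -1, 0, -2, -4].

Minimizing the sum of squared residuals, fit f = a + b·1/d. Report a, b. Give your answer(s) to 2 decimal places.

The normal equations are: 5·a + (-17/24)·b = -9;  (-17/24)·a + (1369/576)·b = -4/3.
Eliminating b: (1369/576)·(row 1) − (-17/24)·(row 2) gives (1639/144)·a = (1369/576)·(-9) − (-17/24)·(-4/3) = -12865/576, so a = -12865/6556.
Then b = ((-4/3) − (-17/24)·(-12865/6556))/(1369/576) = -1878/1639.

a = -1.96, b = -1.15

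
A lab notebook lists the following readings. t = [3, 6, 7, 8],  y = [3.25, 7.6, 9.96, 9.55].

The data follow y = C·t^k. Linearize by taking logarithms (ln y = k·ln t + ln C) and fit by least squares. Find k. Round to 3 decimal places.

k = 1.180

Linearized form: ln y = k·ln t + ln C. From the 4 transformed points,
XᵀX = [[12.5280, 6.9157]; [6.9157, 4]], rhs = [14.0940, 7.7619]ᵀ  (here Σln t = 6.9157, Σ(ln t)² = 12.5280, Σln y = 7.7619, Σln t·ln y = 14.0940).
Δ = 12.5280·4 − (6.9157)² = 2.2847; k = (14.0940·4 − 6.9157·7.7619)/2.2847 = 1.18032, ln C = (12.5280·7.7619 − 6.9157·14.0940)/2.2847 = -0.10021.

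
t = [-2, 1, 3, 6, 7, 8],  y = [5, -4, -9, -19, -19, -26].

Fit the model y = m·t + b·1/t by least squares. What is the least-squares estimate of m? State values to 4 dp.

MᵀM·[m, b]ᵀ = Mᵀy reads: 163·m + 6·b = -496;  6·m + (40217/28224)·b = -1565/84.
(Σt·t = 163, Σt·1/t = 6, Σ1/t·1/t = 40217/28224, Σt·y = -496, Σ1/t·y = -1565/84.)
Eliminating b: (40217/28224)·(row 1) − 6·(row 2) gives (5539307/28224)·m = (40217/28224)·(-496) − 6·(-1565/84) = -1049537/1764, so m = -16792592/5539307.
Then b = ((-1565/84) − 6·(-16792592/5539307))/(40217/28224) = -1717296/5539307.

m = -3.0315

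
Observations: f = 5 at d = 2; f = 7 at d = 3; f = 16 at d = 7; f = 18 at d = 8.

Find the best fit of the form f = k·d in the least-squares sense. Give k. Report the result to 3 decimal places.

With design matrix M, MᵀM = [[126]] and Mᵀf = [287]ᵀ.
k = 287/126 = 2.27778.

k = 2.278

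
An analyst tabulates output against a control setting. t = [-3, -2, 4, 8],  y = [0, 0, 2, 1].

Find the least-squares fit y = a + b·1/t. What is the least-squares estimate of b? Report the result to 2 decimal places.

b = 2.51

Setting ∂/∂a … = 0 gives: 4·a + (-11/24)·b = 3;  (-11/24)·a + (253/576)·b = 5/8.
Δ = 4·(253/576) − (-11/24)² = 99/64.
a = (3·(253/576) − (-11/24)·(5/8))/(99/64) = 28/27; b = (4·(5/8) − (-11/24)·3)/(99/64) = 248/99.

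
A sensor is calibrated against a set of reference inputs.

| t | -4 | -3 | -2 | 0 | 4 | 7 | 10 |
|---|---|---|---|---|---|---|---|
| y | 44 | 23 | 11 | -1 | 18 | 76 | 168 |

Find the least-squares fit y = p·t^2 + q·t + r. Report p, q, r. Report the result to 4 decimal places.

p = 2.0007, q = -2.9736, r = -1.9225

Forming MᵀM = [[13010, 1308, 194]; [1308, 194, 12]; [194, 12, 7]] and Mᵀy = [21767, 2017, 339]ᵀ gives MᵀM·[p, q, r]ᵀ = Mᵀy.
Solving the 3×3 system (Gaussian elimination) gives p = 2607701/1303378, q = -3875725/1303378, r = -1252868/651689.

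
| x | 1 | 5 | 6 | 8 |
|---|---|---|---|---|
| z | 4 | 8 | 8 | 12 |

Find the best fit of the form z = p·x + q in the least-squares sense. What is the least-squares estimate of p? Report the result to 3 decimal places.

The normal equations are: 126·p + 20·q = 188;  20·p + 4·q = 32.
Determinant 126·4 − 20² = 104.
p = (188·4 − 20·32)/104 = 14/13; q = (126·32 − 20·188)/104 = 34/13.

p = 1.077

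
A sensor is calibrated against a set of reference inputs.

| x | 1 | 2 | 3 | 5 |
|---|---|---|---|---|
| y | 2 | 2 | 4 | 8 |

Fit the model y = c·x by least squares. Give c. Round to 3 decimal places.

c = 1.487

MᵀM·[c]ᵀ = Mᵀy reads: 39·c = 58.
(Σx·x = 39, Σx·y = 58.)
c = 58/39 = 1.48718.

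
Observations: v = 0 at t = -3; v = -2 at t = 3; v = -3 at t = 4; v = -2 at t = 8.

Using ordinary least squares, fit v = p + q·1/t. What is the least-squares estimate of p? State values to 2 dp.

Compute the Gram sums: Σ1 = 4, Σ1/t = 3/8, Σ1/t·1/t = 173/576.
Right-hand side: Σv = -7, Σ1/t·v = -5/3.
Normal equations: [[4, 3/8]; [3/8, 173/576]]·[p, q]ᵀ = [-7, -5/3]ᵀ.
Eliminating q: (173/576)·(row 1) − (3/8)·(row 2) gives (611/576)·p = (173/576)·(-7) − (3/8)·(-5/3) = -851/576, so p = -851/611.
Then q = ((-5/3) − (3/8)·(-851/611))/(173/576) = -2328/611.

p = -1.39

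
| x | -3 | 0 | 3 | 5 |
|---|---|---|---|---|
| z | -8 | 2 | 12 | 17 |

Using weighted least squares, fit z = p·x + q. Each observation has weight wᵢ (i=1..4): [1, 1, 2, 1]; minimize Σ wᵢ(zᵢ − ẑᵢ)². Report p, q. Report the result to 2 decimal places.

p = 3.19, q = 1.90

Sums needed: Σwᵢ·x·x = 52, Σwᵢ·x = 8, Σwᵢ·1 = 5.
Right-hand side: Σwᵢ·x·z = 181, Σwᵢ·z = 35.
Determinant 52·5 − 8² = 196.
p = (181·5 − 8·35)/196 = 625/196; q = (52·35 − 8·181)/196 = 93/49.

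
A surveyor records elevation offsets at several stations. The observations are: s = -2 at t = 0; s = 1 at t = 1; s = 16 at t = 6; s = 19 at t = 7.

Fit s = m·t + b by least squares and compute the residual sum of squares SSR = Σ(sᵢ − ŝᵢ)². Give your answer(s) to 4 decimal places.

SSR = 0.0000

Setting ∂/∂m … = 0 gives: 86·m + 14·b = 230;  14·m + 4·b = 34.
(Σt·t = 86, Σt = 14, Σ1 = 4, Σt·s = 230, Σs = 34.)
Eliminating b: 4·(row 1) − 14·(row 2) gives 148·m = 4·230 − 14·34 = 444, so m = 3.
Then b = (34 − 14·3)/4 = -2.
Residuals: 0, 0, 0, 0; SSR = 0.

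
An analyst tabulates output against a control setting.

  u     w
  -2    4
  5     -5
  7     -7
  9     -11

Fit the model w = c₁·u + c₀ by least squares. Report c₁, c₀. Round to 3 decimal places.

Normal-equation sums: Σu·u = 159, Σu = 19, Σ1 = 4.
Right-hand side: Σu·w = -181, Σw = -19.
Δ = 159·4 − 19² = 275.
c₁ = ((-181)·4 − 19·(-19))/275 = -33/25; c₀ = (159·(-19) − 19·(-181))/275 = 38/25.

c₁ = -1.320, c₀ = 1.520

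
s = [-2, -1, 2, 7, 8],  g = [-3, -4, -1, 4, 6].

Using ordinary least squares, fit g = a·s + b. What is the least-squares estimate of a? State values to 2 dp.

The normal equations are: 122·a + 14·b = 84;  14·a + 5·b = 2.
(Σs·s = 122, Σs = 14, Σ1 = 5, Σs·g = 84, Σg = 2.)
Eliminating b: 5·(row 1) − 14·(row 2) gives 414·a = 5·84 − 14·2 = 392, so a = 196/207.
Then b = (2 − 14·(196/207))/5 = -466/207.

a = 0.95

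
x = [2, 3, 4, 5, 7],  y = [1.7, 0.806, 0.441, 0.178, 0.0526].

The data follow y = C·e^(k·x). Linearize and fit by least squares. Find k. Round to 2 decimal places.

k = -0.70

Linearized form: ln y = k·x + ln C. From the 5 transformed points,
Σx = 21.0000, Σ(x)² = 103.0000, Σln y = -5.1748, Σx·ln y = -32.1057.
Equations: 103.0000·k + 21.0000·ln C = -32.1057;  21.0000·k + 5·ln C = -5.1748.
Solving (det = 74.0000): k = -0.70079, ln C = 1.90837.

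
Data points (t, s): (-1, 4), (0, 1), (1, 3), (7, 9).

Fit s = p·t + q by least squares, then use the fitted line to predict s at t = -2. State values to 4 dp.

Sums needed: Σt·t = 51, Σt = 7, Σ1 = 4.
And Σt·s = 62, Σs = 17.
MᵀM·[p, q]ᵀ = Mᵀs becomes [[51, 7]; [7, 4]]·[p, q]ᵀ = [62, 17]ᵀ.
Eliminating q: 4·(row 1) − 7·(row 2) gives 155·p = 4·62 − 7·17 = 129, so p = 129/155.
Then q = (17 − 7·(129/155))/4 = 433/155.
At t = -2: ŝ = (129/155)·(-2) + (433/155)·(1) = 35/31.

ŝ = 1.1290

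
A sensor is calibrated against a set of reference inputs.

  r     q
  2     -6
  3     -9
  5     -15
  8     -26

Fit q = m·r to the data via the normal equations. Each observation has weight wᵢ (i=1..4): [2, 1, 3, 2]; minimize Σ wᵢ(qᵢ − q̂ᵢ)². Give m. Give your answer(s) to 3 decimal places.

Sums needed: Σwᵢ·r·r = 220.
Right-hand side: Σwᵢ·r·q = -692.
So MᵀWM·[m]ᵀ = MᵀWq: [[220]]·[m]ᵀ = [-692]ᵀ.
Hence m = -692 / 220 ≈ -3.14545.

m = -3.145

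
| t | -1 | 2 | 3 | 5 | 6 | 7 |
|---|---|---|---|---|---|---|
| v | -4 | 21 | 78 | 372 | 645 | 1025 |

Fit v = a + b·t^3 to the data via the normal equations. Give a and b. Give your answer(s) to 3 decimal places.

XᵀX·[a, b]ᵀ = Xᵀv reads: 6·a + 718·b = 2137;  718·a + 180724·b = 539673.
det = 6·180724 − 718² = 568820.
a = (2137·180724 − 718·539673)/568820 = -37589/16730; b = (6·539673 − 718·2137)/568820 = 25054/8365.

a = -2.247, b = 2.995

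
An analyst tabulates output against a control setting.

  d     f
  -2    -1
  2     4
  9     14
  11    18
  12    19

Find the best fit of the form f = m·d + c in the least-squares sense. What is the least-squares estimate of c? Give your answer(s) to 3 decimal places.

Entries of MᵀM: Σd·d = 354, Σd = 32, Σ1 = 5.
Right-hand side: Σd·f = 562, Σf = 54.
So MᵀM·[m, c]ᵀ = Mᵀf: [[354, 32]; [32, 5]]·[m, c]ᵀ = [562, 54]ᵀ.
Eliminating c: 5·(row 1) − 32·(row 2) gives 746·m = 5·562 − 32·54 = 1082, so m = 541/373.
Then c = (54 − 32·(541/373))/5 = 566/373.

c = 1.517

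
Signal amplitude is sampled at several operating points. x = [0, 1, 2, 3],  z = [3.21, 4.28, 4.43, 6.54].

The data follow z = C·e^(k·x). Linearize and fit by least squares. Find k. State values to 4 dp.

Let Y = ln z. Fitting Y = k·x + ln C by least squares:
XᵀX = [[14.0000, 6.0000]; [6.0000, 4]], rhs = [10.0646, 5.9866]ᵀ  (here Σx = 6.0000, Σ(x)² = 14.0000, Σln z = 5.9866, Σx·ln z = 10.0646).
Slope k = (n·Σx·ln z − Σx·Σln z)/(n·Σ(x)² − (Σx)²) = (4·10.0646 − 6.0000·5.9866)/20.0000 = 0.21694; ln C = (Σln z − k·Σx)/n = 1.17122.

k = 0.2169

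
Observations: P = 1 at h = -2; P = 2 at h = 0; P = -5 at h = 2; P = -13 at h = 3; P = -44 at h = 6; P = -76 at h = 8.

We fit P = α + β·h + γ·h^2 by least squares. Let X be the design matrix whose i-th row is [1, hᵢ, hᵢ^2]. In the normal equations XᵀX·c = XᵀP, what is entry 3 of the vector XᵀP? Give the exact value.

Entry 3 ↔ basis h^2, so (XᵀP)_{3} = Σᵢ (h^2)·Pᵢ = (4)·(1) + (0)·(2) + (4)·(-5) + (9)·(-13) + (36)·(-44) + (64)·(-76) = -6581.

-6581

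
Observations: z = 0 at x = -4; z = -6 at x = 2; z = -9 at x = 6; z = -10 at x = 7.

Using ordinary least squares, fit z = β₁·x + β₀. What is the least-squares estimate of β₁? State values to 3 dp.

With design matrix A, AᵀA = [[105, 11]; [11, 4]] and Aᵀz = [-136, -25]ᵀ.
Δ = 105·4 − 11² = 299.
β₁ = ((-136)·4 − 11·(-25))/299 = -269/299; β₀ = (105·(-25) − 11·(-136))/299 = -1129/299.

β₁ = -0.900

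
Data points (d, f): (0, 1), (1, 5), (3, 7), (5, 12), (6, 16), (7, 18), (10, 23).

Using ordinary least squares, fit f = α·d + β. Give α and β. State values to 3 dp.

α = 2.213, β = 1.597

From the data, Σd·d = 220, Σd = 32, Σ1 = 7.
Right-hand side: Σd·f = 538, Σf = 82.
AᵀA·[α, β]ᵀ = Aᵀf becomes [[220, 32]; [32, 7]]·[α, β]ᵀ = [538, 82]ᵀ.
det = 220·7 − 32² = 516.
α = (538·7 − 32·82)/516 = 571/258; β = (220·82 − 32·538)/516 = 206/129.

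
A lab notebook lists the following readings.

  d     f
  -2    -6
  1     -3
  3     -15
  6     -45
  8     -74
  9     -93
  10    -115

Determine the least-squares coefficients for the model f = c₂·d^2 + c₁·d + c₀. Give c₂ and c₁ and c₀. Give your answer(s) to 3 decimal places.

Forming MᵀM = [[22051, 2477, 295]; [2477, 295, 35]; [295, 35, 7]] and Mᵀf = [-25551, -2885, -351]ᵀ gives MᵀM·[c₂, c₁, c₀]ᵀ = Mᵀf.
Solving the 3×3 system (Gaussian elimination) gives c₂ = -92635/87651, c₁ = -51878/87651, c₀ = -231778/87651.

c₂ = -1.057, c₁ = -0.592, c₀ = -2.644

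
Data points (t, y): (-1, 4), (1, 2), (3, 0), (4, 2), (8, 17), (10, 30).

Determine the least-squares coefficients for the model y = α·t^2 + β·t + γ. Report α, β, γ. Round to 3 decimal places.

α = 0.466, β = -1.879, γ = 2.167

From the data, Σt^2·t^2 = 14435, Σt^2·t = 1603, Σt^2 = 191, Σt·t = 191, Σt = 25, Σ1 = 6.
And Σt^2·y = 4126, Σt·y = 442, Σy = 55.
Normal equations: [[14435, 1603, 191]; [1603, 191, 25]; [191, 25, 6]]·[α, β, γ]ᵀ = [4126, 442, 55]ᵀ.
Inverting the 3×3 Gram matrix, [α, β, γ]ᵀ = [20671/44376, -83381/44376, 16029/7396]ᵀ.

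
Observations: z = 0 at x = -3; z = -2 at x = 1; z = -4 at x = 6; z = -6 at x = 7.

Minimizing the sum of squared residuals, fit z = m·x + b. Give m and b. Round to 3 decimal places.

m = -0.541, b = -1.514

Compute the Gram sums: Σx·x = 95, Σx = 11, Σ1 = 4.
And Σx·z = -68, Σz = -12.
Normal equations: [[95, 11]; [11, 4]]·[m, b]ᵀ = [-68, -12]ᵀ.
Δ = 95·4 − 11² = 259.
m = ((-68)·4 − 11·(-12))/259 = -20/37; b = (95·(-12) − 11·(-68))/259 = -56/37.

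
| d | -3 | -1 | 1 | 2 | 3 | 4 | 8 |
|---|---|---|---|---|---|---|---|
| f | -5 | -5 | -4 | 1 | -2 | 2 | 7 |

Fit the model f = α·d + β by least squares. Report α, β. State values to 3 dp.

α = 1.158, β = -3.173

Entries of AᵀA: Σd·d = 104, Σd = 14, Σ1 = 7.
And Σd·f = 76, Σf = -6.
AᵀA·[α, β]ᵀ = Aᵀf becomes [[104, 14]; [14, 7]]·[α, β]ᵀ = [76, -6]ᵀ.
Determinant 104·7 − 14² = 532.
α = (76·7 − 14·(-6))/532 = 22/19; β = (104·(-6) − 14·76)/532 = -422/133.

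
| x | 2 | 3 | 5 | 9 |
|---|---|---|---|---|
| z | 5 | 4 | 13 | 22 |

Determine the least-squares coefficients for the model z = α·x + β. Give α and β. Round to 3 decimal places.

Entries of MᵀM: Σx·x = 119, Σx = 19, Σ1 = 4.
Moment sums: Σx·z = 285, Σz = 44.
MᵀM·[α, β]ᵀ = Mᵀz becomes [[119, 19]; [19, 4]]·[α, β]ᵀ = [285, 44]ᵀ.
Determinant 119·4 − 19² = 115.
α = (285·4 − 19·44)/115 = 304/115; β = (119·44 − 19·285)/115 = -179/115.

α = 2.643, β = -1.557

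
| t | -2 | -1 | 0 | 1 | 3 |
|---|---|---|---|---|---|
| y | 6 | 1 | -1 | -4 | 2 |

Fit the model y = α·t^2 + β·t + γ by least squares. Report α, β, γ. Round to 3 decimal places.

α = 1.083, β = -1.968, γ = -2.056

Normal-equation sums: Σt^2·t^2 = 99, Σt^2·t = 19, Σt^2 = 15, Σt·t = 15, Σt = 1, Σ1 = 5.
Moment sums: Σt^2·y = 39, Σt·y = -11, Σy = 4.
Normal equations: [[99, 19, 15]; [19, 15, 1]; [15, 1, 5]]·[α, β, γ]ᵀ = [39, -11, 4]ᵀ.
Inverting the 3×3 Gram matrix, [α, β, γ]ᵀ = [1471/1358, -2673/1358, -1396/679]ᵀ.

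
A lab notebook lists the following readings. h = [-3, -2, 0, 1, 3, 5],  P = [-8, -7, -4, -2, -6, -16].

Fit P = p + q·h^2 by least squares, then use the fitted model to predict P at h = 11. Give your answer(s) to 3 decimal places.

P̂ = -64.205

Normal-equation sums: Σ1 = 6, Σh^2 = 48, Σh^2·h^2 = 804.
And ΣP = -43, Σh^2·P = -556.
Normal equations: [[6, 48]; [48, 804]]·[p, q]ᵀ = [-43, -556]ᵀ.
Eliminating q: 804·(row 1) − 48·(row 2) gives 2520·p = 804·(-43) − 48·(-556) = -7884, so p = -219/70.
Then q = ((-556) − 48·(-219/70))/804 = -53/105.
At h = 11: P̂ = (-219/70)·(1) + (-53/105)·(121) = -13483/210.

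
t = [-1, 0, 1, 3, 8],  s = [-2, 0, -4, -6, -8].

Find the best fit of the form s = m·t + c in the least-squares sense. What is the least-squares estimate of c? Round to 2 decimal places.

c = -2.27

With design matrix A, AᵀA = [[75, 11]; [11, 5]] and Aᵀs = [-84, -20]ᵀ.
Eliminating c: 5·(row 1) − 11·(row 2) gives 254·m = 5·(-84) − 11·(-20) = -200, so m = -100/127.
Then c = ((-20) − 11·(-100/127))/5 = -288/127.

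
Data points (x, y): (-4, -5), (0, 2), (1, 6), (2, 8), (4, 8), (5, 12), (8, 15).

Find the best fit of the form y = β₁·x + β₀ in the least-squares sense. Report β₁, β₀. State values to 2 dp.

Compute the Gram sums: Σx·x = 126, Σx = 16, Σ1 = 7.
For Aᵀy: Σx·y = 254, Σy = 46.
Normal equations: [[126, 16]; [16, 7]]·[β₁, β₀]ᵀ = [254, 46]ᵀ.
Eliminating β₀: 7·(row 1) − 16·(row 2) gives 626·β₁ = 7·254 − 16·46 = 1042, so β₁ = 521/313.
Then β₀ = (46 − 16·(521/313))/7 = 866/313.

β₁ = 1.66, β₀ = 2.77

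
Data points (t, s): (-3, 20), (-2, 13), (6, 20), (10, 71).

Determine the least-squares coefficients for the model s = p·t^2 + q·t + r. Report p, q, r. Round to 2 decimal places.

p = 0.98, q = -2.96, r = 2.70

Setting ∂/∂p … = 0 gives: 11393·p + 1181·q + 149·r = 8052;  1181·p + 149·q + 11·r = 744;  149·p + 11·q + 4·r = 124.
(Σt^2·t^2 = 11393, Σt^2·t = 1181, Σt^2 = 149, Σt·t = 149, Σt = 11, Σ1 = 4, Σt^2·s = 8052, Σt·s = 744, Σs = 124.)
Inverting the 3×3 Gram matrix, [p, q, r]ᵀ = [587/600, -8881/3000, 1349/500]ᵀ.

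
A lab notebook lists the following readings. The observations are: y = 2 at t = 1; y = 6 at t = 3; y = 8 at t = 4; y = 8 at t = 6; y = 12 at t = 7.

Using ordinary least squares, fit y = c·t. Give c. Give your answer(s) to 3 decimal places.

The normal equations are: 111·c = 184.
c = 184/111 = 1.65766.

c = 1.658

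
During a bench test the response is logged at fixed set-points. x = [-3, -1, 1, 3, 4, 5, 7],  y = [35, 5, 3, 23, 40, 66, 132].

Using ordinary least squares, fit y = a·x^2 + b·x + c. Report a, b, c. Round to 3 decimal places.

a = 2.957, b = -2.022, c = 1.586

Normal-equation sums: Σx^2·x^2 = 3446, Σx^2·x = 532, Σx^2 = 110, Σx·x = 110, Σx = 16, Σ1 = 7.
And Σx^2·y = 9288, Σx·y = 1376, Σy = 304.
So AᵀA·[a, b, c]ᵀ = Aᵀy: [[3446, 532, 110]; [532, 110, 16]; [110, 16, 7]]·[a, b, c]ᵀ = [9288, 1376, 304]ᵀ.
Row-reducing yields a = 245204/82929, b = -167656/82929, c = 43832/27643.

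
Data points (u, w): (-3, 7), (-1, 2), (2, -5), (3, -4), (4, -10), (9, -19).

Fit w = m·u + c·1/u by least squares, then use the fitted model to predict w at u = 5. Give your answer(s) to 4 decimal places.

Normal-equation sums: Σu·u = 120, Σu·1/u = 6, Σ1/u·1/u = 2005/1296.
Moment sums: Σu·w = -256, Σ1/u·w = -115/9.
So AᵀA·[m, c]ᵀ = Aᵀw: [[120, 6]; [6, 2005/1296]]·[m, c]ᵀ = [-256, -115/9]ᵀ.
Δ = 120·(2005/1296) − 6² = 8081/54.
m = ((-256)·(2005/1296) − 6·(-115/9))/(8081/54) = -51740/24243; c = (120·(-115/9) − 6·(-256))/(8081/54) = 144/8081.
At u = 5: ŵ = (-51740/24243)·(5) + (144/8081)·(1/5) = -1293068/121215.

ŵ = -10.6676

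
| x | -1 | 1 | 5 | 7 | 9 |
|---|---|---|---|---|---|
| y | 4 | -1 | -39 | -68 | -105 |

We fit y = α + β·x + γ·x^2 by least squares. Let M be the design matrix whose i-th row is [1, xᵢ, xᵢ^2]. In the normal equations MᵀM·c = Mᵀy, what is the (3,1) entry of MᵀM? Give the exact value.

Row 3 ↔ basis x^2, column 1 ↔ basis 1, so (MᵀM)_{3,1} = Σᵢ x^2 = (1)·(1) + (1)·(1) + (25)·(1) + (49)·(1) + (81)·(1) = 157.

157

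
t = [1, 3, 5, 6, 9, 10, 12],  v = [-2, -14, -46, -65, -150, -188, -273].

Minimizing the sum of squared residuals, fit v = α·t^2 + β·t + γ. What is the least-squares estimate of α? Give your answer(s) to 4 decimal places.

Setting ∂/∂α … = 0 gives: 39300·α + 3826·β + 396·γ = -73880;  3826·α + 396·β + 46·γ = -7170;  396·α + 46·β + 7·γ = -738.
(Σt^2·t^2 = 39300, Σt^2·t = 3826, Σt^2 = 396, Σt·t = 396, Σt = 46, Σ1 = 7, Σt^2·v = -73880, Σt·v = -7170, Σv = -738.)
Solving the 3×3 system (Gaussian elimination) gives α = -300475/150641, β = 193838/150641, γ = -157358/150641.

α = -1.9946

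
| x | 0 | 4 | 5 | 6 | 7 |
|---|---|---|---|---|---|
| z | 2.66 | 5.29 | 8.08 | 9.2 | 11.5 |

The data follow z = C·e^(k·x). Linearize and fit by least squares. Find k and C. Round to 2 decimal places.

k = 0.21, C = 2.58

Let Y = ln z. Fitting Y = k·x + ln C by least squares:
Over the data: Σx = 22.0000, Σ(x)² = 126.0000, Σln z = 9.3951, Σx·ln z = 47.5219.
Normal system: [[126.0000, 22.0000]; [22.0000, 5]]·[k, ln C]ᵀ = [47.5219, 9.3951]ᵀ.
Solving (det = 146.0000): k = 0.21176, ln C = 0.94726, so C = exp(0.94726) = 2.57863.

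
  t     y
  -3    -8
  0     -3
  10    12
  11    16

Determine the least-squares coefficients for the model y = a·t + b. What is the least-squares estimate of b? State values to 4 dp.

b = -3.1040

With design matrix X, XᵀX = [[230, 18]; [18, 4]] and Xᵀy = [320, 17]ᵀ.
Δ = 230·4 − 18² = 596.
a = (320·4 − 18·17)/596 = 487/298; b = (230·17 − 18·320)/596 = -925/298.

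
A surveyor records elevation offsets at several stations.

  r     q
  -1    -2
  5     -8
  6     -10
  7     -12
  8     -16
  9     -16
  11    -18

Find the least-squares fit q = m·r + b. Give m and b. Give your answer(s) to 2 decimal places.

Normal-equation sums: Σr·r = 377, Σr = 45, Σ1 = 7.
Right-hand side: Σr·q = -652, Σq = -82.
XᵀX·[m, b]ᵀ = Xᵀq becomes [[377, 45]; [45, 7]]·[m, b]ᵀ = [-652, -82]ᵀ.
Eliminating b: 7·(row 1) − 45·(row 2) gives 614·m = 7·(-652) − 45·(-82) = -874, so m = -437/307.
Then b = ((-82) − 45·(-437/307))/7 = -787/307.

m = -1.42, b = -2.56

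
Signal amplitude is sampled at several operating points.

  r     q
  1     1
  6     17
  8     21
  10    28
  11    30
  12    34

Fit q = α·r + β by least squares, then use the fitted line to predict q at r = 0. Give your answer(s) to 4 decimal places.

q̂ = -1.6789

Forming MᵀM = [[466, 48]; [48, 6]] and Mᵀq = [1289, 131]ᵀ gives MᵀM·[α, β]ᵀ = Mᵀq.
Eliminating β: 6·(row 1) − 48·(row 2) gives 492·α = 6·1289 − 48·131 = 1446, so α = 241/82.
Then β = (131 − 48·(241/82))/6 = -413/246.
At r = 0: q̂ = (241/82)·(0) + (-413/246)·(1) = -413/246.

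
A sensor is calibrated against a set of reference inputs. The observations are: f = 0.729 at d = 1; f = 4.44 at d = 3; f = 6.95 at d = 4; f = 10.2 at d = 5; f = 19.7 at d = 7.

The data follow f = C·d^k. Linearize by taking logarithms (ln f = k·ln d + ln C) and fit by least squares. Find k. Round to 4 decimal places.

k = 1.6733

Taking logs, ln f = k·ln d + ln C, so regress ln f on ln d.
Over the data: Σln d = 6.0403, Σ(ln d)² = 9.5056, Σln f = 8.4163, Σln d·ln f = 13.8631.
Normal system: [[9.5056, 6.0403]; [6.0403, 5]]·[k, ln C]ᵀ = [13.8631, 8.4163]ᵀ.
Slope k = (n·Σln d·ln f − Σln d·Σln f)/(n·Σ(ln d)² − (Σln d)²) = (5·13.8631 − 6.0403·8.4163)/11.0434 = 1.67327; ln C = (Σln f − k·Σln d)/n = -0.33813.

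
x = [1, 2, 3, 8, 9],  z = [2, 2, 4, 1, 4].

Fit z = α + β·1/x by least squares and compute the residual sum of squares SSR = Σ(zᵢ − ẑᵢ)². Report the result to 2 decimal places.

SSR = 6.77

Compute the Gram sums: Σ1 = 5, Σ1/x = 149/72, Σ1/x·1/x = 7201/5184.
And Σz = 13, Σ1/x·z = 353/72.
So AᵀA·[α, β]ᵀ = Aᵀz: [[5, 149/72]; [149/72, 7201/5184]]·[α, β]ᵀ = [13, 353/72]ᵀ.
Δ = 5·(7201/5184) − (149/72)² = 3451/1296.
α = (13·(7201/5184) − (149/72)·(353/72))/(3451/1296) = 10254/3451; β = (5·(353/72) − (149/72)·13)/(3451/1296) = -3096/3451.
Residuals: -256/3451, -1804/3451, 158/119, -6416/3451, 3894/3451; SSR = 23368/3451.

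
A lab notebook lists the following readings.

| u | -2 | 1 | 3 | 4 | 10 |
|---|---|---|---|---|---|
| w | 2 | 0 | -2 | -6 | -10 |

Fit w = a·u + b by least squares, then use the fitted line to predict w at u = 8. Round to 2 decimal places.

ŵ = -8.24

The normal equations are: 130·a + 16·b = -134;  16·a + 5·b = -16.
(Σu·u = 130, Σu = 16, Σ1 = 5, Σu·w = -134, Σw = -16.)
Eliminating b: 5·(row 1) − 16·(row 2) gives 394·a = 5·(-134) − 16·(-16) = -414, so a = -207/197.
Then b = ((-16) − 16·(-207/197))/5 = 32/197.
At u = 8: ŵ = (-207/197)·(8) + (32/197)·(1) = -1624/197.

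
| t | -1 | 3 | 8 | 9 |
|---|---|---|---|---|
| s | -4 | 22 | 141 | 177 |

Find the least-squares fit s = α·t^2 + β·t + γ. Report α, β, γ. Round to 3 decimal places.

α = 1.935, β = 2.593, γ = -3.305

Forming AᵀA = [[10739, 1267, 155]; [1267, 155, 19]; [155, 19, 4]] and Aᵀs = [23555, 2791, 336]ᵀ gives AᵀA·[α, β, γ]ᵀ = Aᵀs.
Inverting the 3×3 Gram matrix, [α, β, γ]ᵀ = [3193/1650, 389/150, -909/275]ᵀ.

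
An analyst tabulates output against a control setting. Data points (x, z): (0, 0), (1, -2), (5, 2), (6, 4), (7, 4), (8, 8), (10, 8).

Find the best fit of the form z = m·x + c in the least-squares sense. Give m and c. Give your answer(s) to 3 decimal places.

m = 0.971, c = -1.705

AᵀA·[m, c]ᵀ = Aᵀz reads: 275·m + 37·c = 204;  37·m + 7·c = 24.
(Σx·x = 275, Σx = 37, Σ1 = 7, Σx·z = 204, Σz = 24.)
Determinant 275·7 − 37² = 556.
m = (204·7 − 37·24)/556 = 135/139; c = (275·24 − 37·204)/556 = -237/139.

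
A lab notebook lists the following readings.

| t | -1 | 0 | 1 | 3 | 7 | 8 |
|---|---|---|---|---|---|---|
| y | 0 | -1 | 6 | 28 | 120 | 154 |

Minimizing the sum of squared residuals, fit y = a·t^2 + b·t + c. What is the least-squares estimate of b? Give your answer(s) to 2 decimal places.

b = 3.05

AᵀA·[a, b, c]ᵀ = Aᵀy reads: 6580·a + 882·b + 124·c = 15994;  882·a + 124·b + 18·c = 2162;  124·a + 18·b + 6·c = 307.
(Σt^2·t^2 = 6580, Σt^2·t = 882, Σt^2 = 124, Σt·t = 124, Σt = 18, Σ1 = 6, Σt^2·y = 15994, Σt·y = 2162, Σy = 307.)
Solving the 3×3 system (Gaussian elimination) gives a = 12763/6334, b = 48263/15835, c = 12027/31670.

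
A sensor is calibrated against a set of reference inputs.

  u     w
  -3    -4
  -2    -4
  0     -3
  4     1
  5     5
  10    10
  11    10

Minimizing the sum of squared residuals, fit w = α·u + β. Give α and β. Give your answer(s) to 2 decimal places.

α = 1.11, β = -1.81

Sums needed: Σu·u = 275, Σu = 25, Σ1 = 7.
Right-hand side: Σu·w = 259, Σw = 15.
So MᵀM·[α, β]ᵀ = Mᵀw: [[275, 25]; [25, 7]]·[α, β]ᵀ = [259, 15]ᵀ.
det = 275·7 − 25² = 1300.
α = (259·7 − 25·15)/1300 = 719/650; β = (275·15 − 25·259)/1300 = -47/26.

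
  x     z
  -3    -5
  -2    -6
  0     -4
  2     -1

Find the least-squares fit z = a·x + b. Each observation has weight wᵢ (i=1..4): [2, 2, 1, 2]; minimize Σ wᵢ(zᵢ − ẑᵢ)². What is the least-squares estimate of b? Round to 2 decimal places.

With design matrix A, AᵀWA = [[34, -6]; [-6, 7]] and AᵀWz = [50, -28]ᵀ.
Δ = 34·7 − (-6)² = 202.
a = (50·7 − (-6)·(-28))/202 = 91/101; b = (34·(-28) − (-6)·50)/202 = -326/101.

b = -3.23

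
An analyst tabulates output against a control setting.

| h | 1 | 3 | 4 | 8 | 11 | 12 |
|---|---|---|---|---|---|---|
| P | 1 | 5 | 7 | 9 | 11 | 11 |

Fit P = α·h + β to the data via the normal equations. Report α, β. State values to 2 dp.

Entries of MᵀM: Σh·h = 355, Σh = 39, Σ1 = 6.
Right-hand side: Σh·P = 369, ΣP = 44.
det = 355·6 − 39² = 609.
α = (369·6 − 39·44)/609 = 166/203; β = (355·44 − 39·369)/609 = 1229/609.

α = 0.82, β = 2.02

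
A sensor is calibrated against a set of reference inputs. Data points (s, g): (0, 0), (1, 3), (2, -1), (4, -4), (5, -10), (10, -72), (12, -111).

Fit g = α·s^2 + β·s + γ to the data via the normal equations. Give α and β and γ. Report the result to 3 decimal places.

Normal-equation sums: Σs^2·s^2 = 31634, Σs^2·s = 2926, Σs^2 = 290, Σs·s = 290, Σs = 34, Σ1 = 7.
And Σs^2·g = -23499, Σs·g = -2117, Σg = -195.
Inverting the 3×3 Gram matrix, [α, β, γ]ᵀ = [-4693/4596, 13973/4596, -123/383]ᵀ.

α = -1.021, β = 3.040, γ = -0.321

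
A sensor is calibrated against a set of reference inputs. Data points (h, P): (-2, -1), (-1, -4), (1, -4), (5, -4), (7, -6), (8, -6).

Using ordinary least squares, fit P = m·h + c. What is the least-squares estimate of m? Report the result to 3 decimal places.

The normal equations are: 144·m + 18·c = -108;  18·m + 6·c = -25.
(Σh·h = 144, Σh = 18, Σ1 = 6, Σh·P = -108, ΣP = -25.)
Eliminating c: 6·(row 1) − 18·(row 2) gives 540·m = 6·(-108) − 18·(-25) = -198, so m = -11/30.
Then c = ((-25) − 18·(-11/30))/6 = -46/15.

m = -0.367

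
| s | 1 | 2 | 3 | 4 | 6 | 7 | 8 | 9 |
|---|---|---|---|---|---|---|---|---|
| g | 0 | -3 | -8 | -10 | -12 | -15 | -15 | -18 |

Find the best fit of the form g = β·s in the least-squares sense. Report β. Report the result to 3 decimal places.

β = -2.035

The normal equations are: 260·β = -529.
Hence β = -529 / 260 ≈ -2.03462.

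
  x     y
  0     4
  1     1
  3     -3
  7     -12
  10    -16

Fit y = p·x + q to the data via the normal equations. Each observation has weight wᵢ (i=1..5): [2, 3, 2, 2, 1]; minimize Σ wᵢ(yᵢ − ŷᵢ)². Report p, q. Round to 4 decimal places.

p = -2.0663, q = 3.3188

Setting ∂/∂p … = 0 gives: 219·p + 33·q = -343;  33·p + 10·q = -35.
Eliminating q: 10·(row 1) − 33·(row 2) gives 1101·p = 10·(-343) − 33·(-35) = -2275, so p = -2275/1101.
Then q = ((-35) − 33·(-2275/1101))/10 = 1218/367.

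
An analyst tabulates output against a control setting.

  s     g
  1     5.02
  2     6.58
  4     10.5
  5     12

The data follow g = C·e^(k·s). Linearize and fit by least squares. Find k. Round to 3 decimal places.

k = 0.221

Let Y = ln g. Fitting Y = k·s + ln C by least squares:
Σs = 12.0000, Σ(s)² = 46.0000, Σln g = 8.3337, Σs·ln g = 27.2115.
Equations: 46.0000·k + 12.0000·ln C = 27.2115;  12.0000·k + 4·ln C = 8.3337.
Slope k = (n·Σs·ln g − Σs·Σln g)/(n·Σ(s)² − (Σs)²) = (4·27.2115 − 12.0000·8.3337)/40.0000 = 0.22103; ln C = (Σln g − k·Σs)/n = 1.42035.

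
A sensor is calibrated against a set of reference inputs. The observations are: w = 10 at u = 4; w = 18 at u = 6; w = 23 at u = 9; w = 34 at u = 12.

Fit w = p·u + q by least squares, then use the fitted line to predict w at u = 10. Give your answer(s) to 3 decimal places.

ŵ = 27.633

Forming AᵀA = [[277, 31]; [31, 4]] and Aᵀw = [763, 85]ᵀ gives AᵀA·[p, q]ᵀ = Aᵀw.
Δ = 277·4 − 31² = 147.
p = (763·4 − 31·85)/147 = 139/49; q = (277·85 − 31·763)/147 = -36/49.
At u = 10: ŵ = (139/49)·(10) + (-36/49)·(1) = 1354/49.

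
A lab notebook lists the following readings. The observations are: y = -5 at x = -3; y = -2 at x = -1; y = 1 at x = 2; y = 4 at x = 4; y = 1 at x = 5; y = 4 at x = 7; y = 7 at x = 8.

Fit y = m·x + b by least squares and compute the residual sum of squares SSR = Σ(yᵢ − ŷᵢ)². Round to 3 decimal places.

Forming MᵀM = [[168, 22]; [22, 7]] and Mᵀy = [124, 10]ᵀ gives MᵀM·[m, b]ᵀ = Mᵀy.
Δ = 168·7 − 22² = 692.
m = (124·7 − 22·10)/692 = 162/173; b = (168·10 − 22·124)/692 = -262/173.
Residuals: -117/173, 78/173, 111/173, 306/173, -375/173, -180/173, 177/173; SSR = 1908/173.

SSR = 11.029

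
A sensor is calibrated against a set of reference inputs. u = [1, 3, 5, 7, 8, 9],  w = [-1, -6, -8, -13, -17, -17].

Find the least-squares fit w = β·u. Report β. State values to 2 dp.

β = -1.92

Compute the Gram sums: Σu·u = 229.
Right-hand side: Σu·w = -439.
Hence β = -439 / 229 ≈ -1.91703.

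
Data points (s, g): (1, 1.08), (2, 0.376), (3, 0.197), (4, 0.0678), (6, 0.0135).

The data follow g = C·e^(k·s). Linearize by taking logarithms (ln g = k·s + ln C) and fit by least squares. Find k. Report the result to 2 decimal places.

With ln gᵢ as the transformed response and sᵢ as the regressor:
XᵀX = [[66.0000, 16.0000]; [16.0000, 5]], rhs = [-43.3482, -9.5220]ᵀ  (here Σs = 16.0000, Σ(s)² = 66.0000, Σln g = -9.5220, Σs·ln g = -43.3482).
Δ = 66.0000·5 − (16.0000)² = 74.0000; k = (-43.3482·5 − 16.0000·-9.5220)/74.0000 = -0.87012, ln C = (66.0000·-9.5220 − 16.0000·-43.3482)/74.0000 = 0.87997.

k = -0.87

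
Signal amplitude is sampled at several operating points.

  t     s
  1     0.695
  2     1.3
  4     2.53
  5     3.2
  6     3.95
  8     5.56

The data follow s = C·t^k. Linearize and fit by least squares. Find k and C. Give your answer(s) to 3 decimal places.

k = 0.989, C = 0.670

With ln sᵢ as the transformed response and ln tᵢ as the regressor:
Σln t = 7.5601, Σ(ln t)² = 12.5270, Σln s = 5.0792, Σln t·ln s = 9.3695.
Equations: 12.5270·k + 7.5601·ln C = 9.3695;  7.5601·k + 6·ln C = 5.0792.
Δ = 12.5270·6 − (7.5601)² = 18.0074; k = (9.3695·6 − 7.5601·5.0792)/18.0074 = 0.98948, ln C = (12.5270·5.0792 − 7.5601·9.3695)/18.0074 = -0.40022, so C = exp(-0.40022) = 0.67017.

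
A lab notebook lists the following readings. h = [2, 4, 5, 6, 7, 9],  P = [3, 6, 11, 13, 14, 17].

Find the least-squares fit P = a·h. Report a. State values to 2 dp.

Sums needed: Σh·h = 211.
For MᵀP: Σh·P = 414.
Normal equations: [[211]]·[a]ᵀ = [414]ᵀ.
Hence a = 414 / 211 ≈ 1.96209.

a = 1.96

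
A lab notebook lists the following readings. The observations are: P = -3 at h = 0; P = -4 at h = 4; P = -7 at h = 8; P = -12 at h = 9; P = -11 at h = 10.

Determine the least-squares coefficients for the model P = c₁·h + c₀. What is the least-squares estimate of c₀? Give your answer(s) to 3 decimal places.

The normal equations are: 261·c₁ + 31·c₀ = -290;  31·c₁ + 5·c₀ = -37.
(Σh·h = 261, Σh = 31, Σ1 = 5, Σh·P = -290, ΣP = -37.)
det = 261·5 − 31² = 344.
c₁ = ((-290)·5 − 31·(-37))/344 = -303/344; c₀ = (261·(-37) − 31·(-290))/344 = -667/344.

c₀ = -1.939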